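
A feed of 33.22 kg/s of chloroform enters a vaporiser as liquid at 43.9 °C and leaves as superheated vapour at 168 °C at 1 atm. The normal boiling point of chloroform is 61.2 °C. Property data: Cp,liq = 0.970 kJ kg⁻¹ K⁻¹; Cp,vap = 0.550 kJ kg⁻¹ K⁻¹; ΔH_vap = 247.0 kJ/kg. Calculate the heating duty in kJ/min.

liquid 43.9→61.2 °C: 16.781 kJ/kg
vaporisation at 61.2 °C: 247 kJ/kg
vapour 61.2→168 °C: 58.74 kJ/kg
Δh = 16.781 + 247 + 58.74 = 322.52 kJ/kg
Q = ṁ·Δh = 33.22 kg/s × 322.52 kJ/kg = 10714 kJ/s
|Q| = 10714 kW = 642850 kJ/min

Q = 643000 kJ/min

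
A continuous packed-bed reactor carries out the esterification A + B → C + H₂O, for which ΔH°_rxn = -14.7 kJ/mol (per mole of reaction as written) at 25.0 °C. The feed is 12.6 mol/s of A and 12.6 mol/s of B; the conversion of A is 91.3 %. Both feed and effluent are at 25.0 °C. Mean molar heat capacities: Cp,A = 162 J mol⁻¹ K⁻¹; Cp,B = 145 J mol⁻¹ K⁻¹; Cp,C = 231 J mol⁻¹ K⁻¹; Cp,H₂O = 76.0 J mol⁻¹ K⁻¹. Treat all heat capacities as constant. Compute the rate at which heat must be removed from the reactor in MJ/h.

Q_out = 609 MJ/h

Extent of reaction ξ = 0.913 × 12.6 = 11.504 mol/s
Reaction term: ξ·ΔH°_rxn = 11.504 × -14.7 = -169.11 kJ/s
Q = ΔH = -169.11 kJ/s = -169.11 kW
Heat removed = 608.78 MJ/h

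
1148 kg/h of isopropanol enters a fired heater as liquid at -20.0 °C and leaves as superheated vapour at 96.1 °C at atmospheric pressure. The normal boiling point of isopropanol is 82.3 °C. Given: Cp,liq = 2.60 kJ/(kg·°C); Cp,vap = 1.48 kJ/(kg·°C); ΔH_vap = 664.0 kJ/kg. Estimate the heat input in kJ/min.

liquid -20.0→82.3 °C: 265.98 kJ/kg
vaporisation at 82.3 °C: 664 kJ/kg
vapour 82.3→96.1 °C: 20.424 kJ/kg
Δh = 265.98 + 664 + 20.424 = 950.4 kJ/kg
Q = ṁ·Δh = 1148 kg/h × 950.4 kJ/kg = 1.0911e+06 kJ/h
|Q| = 303.07 kW = 18184 kJ/min

Q = 18200 kJ/min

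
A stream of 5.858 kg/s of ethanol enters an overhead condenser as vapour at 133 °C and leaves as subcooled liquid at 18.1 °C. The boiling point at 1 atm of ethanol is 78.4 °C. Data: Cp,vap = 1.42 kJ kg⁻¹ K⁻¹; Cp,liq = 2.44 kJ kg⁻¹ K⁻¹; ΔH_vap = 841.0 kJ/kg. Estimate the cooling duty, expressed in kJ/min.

Q_c = 375000 kJ/min

vapour 133→78.4 °C: -77.532 kJ/kg
condensation at 78.4 °C: -841 kJ/kg
liquid 78.4→18.1 °C: -147.13 kJ/kg
Δh = -77.532 + -841 + -147.13 = -1065.7 kJ/kg
Q = ṁ·Δh = 5.858 kg/s × -1065.7 kJ/kg = -6242.7 kJ/s
|Q| = 6242.7 kW = 374560 kJ/min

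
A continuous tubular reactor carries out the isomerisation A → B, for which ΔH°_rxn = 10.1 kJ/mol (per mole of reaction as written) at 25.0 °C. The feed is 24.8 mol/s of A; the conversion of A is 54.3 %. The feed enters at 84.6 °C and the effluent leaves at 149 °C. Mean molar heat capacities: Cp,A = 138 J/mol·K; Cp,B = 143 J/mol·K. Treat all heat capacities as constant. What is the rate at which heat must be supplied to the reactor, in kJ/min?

Q_in = 21900 kJ/min

Extent of reaction ξ = 0.543 × 24.8 = 13.466 mol/s
Reaction term: ξ·ΔH°_rxn = 13.466 × 10.1 = 136.01 kJ/s
Sensible, feed 84.6→25 °C: -203.98 kJ/s
Outlet flows (mol/s): A 11.334, B 13.466
Sensible, products 25→149 °C: 432.73 kJ/s
Q = ΔH = 364.76 kJ/s = 364.76 kW
Heat supplied = 21886 kJ/min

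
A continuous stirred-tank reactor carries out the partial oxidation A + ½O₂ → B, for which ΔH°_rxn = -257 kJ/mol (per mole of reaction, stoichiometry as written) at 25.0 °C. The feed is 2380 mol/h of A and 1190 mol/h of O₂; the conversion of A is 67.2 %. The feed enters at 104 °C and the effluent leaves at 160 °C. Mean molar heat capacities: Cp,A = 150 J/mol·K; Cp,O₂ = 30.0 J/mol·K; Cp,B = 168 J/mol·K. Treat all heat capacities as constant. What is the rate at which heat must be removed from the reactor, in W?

Q_out = 108000 W

Extent of reaction ξ = 0.672 × 2380 = 1599.4 mol/h
Reaction term: ξ·ΔH°_rxn = 1599.4 × -257 = -411040 kJ/h
Sensible, feed 104→25 °C: -31023 kJ/h
Outlet flows (mol/h): A 780.64, O₂ 390.32, B 1599.4
Sensible, products 25→160 °C: 53662 kJ/h
Q = ΔH = -388400 kJ/h = -107.89 kW
Heat removed = 107890 W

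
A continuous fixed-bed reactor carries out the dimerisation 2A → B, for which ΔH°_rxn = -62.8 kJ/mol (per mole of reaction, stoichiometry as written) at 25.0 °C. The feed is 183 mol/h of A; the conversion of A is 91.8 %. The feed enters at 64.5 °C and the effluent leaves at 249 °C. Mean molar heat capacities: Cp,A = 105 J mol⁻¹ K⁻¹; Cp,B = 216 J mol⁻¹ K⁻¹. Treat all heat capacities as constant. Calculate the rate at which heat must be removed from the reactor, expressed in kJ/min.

Extent of reaction ξ = 0.918 × 183 / 2 = 83.997 mol/h
Reaction term: ξ·ΔH°_rxn = 83.997 × -62.8 = -5275 kJ/h
Sensible, feed 64.5→25 °C: -758.99 kJ/h
Outlet flows (mol/h): A 15.006, B 83.997
Sensible, products 25→249 °C: 4417.1 kJ/h
Q = ΔH = -1617 kJ/h = -0.44915 kW
Heat removed = 26.949 kJ/min

Q_out = 26.9 kJ/min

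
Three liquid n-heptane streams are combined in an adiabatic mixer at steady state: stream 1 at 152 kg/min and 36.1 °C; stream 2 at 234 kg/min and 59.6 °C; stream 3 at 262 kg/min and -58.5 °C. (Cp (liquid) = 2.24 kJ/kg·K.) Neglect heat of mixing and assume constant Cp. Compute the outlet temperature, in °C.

No heat crosses the boundary, so H_out = H_in.
Σ ṁᵢCp,ᵢTᵢ = 152×2.24×36.1 + 234×2.24×59.6 + 262×2.24×-58.5 = 9198.8
Σ ṁᵢCp,ᵢ = 152×2.24 + 234×2.24 + 262×2.24 = 1451.5
T_out = 9198.8 / 1451.5 = 6.3373 °C

T_out = 6.34 °C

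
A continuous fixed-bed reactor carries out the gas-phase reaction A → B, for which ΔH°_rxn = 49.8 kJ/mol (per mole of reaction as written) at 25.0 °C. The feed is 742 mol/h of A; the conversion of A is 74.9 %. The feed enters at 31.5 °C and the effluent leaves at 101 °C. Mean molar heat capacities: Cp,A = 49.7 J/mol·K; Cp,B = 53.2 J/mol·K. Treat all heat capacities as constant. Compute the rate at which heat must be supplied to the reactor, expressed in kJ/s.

Extent of reaction ξ = 0.749 × 742 = 555.76 mol/h
Reaction term: ξ·ΔH°_rxn = 555.76 × 49.8 = 27677 kJ/h
Sensible, feed 31.5→25 °C: -239.7 kJ/h
Outlet flows (mol/h): A 186.24, B 555.76
Sensible, products 25→101 °C: 2950.5 kJ/h
Q = ΔH = 30388 kJ/h = 8.441 kW
Heat supplied = 8.441 kJ/s

Q_in = 8.44 kJ/s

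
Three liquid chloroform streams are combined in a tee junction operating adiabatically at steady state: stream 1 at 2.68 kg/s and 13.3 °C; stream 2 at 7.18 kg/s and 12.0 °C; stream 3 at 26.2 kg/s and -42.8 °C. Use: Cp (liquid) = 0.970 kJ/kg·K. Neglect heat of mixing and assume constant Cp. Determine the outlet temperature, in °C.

No heat crosses the boundary, so H_out = H_in.
Σ ṁᵢCp,ᵢTᵢ = 2.68×0.970×13.3 + 7.18×0.970×12.0 + 26.2×0.970×-42.8 = -969.57
Σ ṁᵢCp,ᵢ = 2.68×0.970 + 7.18×0.970 + 26.2×0.970 = 34.978
T_out = -969.57 / 34.978 = -27.719 °C

T_out = -27.7 °C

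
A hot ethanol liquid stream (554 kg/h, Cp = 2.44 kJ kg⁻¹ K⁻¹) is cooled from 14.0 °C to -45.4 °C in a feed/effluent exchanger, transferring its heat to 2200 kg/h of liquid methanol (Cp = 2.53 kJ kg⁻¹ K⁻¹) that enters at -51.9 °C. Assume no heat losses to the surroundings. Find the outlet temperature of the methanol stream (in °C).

Heat released by hot stream: Q = 554 × 2.44 × (14.0 − -45.4) = 80295 kJ/h
Energy balance on cold side (adiabatic exchanger): Q = ṁ_c·Cp_c·(T_c,out − T_c,in)
T_c,out = -51.9 + 80295/(2200 × 2.53) = -37.474 °C

T_c,out = -37.5 °C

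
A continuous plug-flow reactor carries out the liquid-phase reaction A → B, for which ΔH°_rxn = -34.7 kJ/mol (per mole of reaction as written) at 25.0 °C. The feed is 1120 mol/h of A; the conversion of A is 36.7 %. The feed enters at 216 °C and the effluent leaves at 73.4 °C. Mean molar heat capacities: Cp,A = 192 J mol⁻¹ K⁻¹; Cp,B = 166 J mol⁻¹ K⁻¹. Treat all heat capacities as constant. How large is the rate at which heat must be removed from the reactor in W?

Q_out = 12600 W

Extent of reaction ξ = 0.367 × 1120 = 411.04 mol/h
Reaction term: ξ·ΔH°_rxn = 411.04 × -34.7 = -14263 kJ/h
Sensible, feed 216→25 °C: -41073 kJ/h
Outlet flows (mol/h): A 708.96, B 411.04
Sensible, products 25→73.4 °C: 9890.7 kJ/h
Q = ΔH = -45445 kJ/h = -12.624 kW
Heat removed = 12624 W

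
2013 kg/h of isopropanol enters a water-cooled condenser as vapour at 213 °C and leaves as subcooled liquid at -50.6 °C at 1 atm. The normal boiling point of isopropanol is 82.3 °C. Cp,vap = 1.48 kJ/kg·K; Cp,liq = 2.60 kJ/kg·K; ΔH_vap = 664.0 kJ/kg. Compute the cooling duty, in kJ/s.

Q_c = 673 kJ/s

vapour 213→82.3 °C: -193.44 kJ/kg
condensation at 82.3 °C: -664 kJ/kg
liquid 82.3→-50.6 °C: -345.54 kJ/kg
Δh = -193.44 + -664 + -345.54 = -1203 kJ/kg
Q = ṁ·Δh = 2013 kg/h × -1203 kJ/kg = -2.4216e+06 kJ/h
|Q| = 672.66 kW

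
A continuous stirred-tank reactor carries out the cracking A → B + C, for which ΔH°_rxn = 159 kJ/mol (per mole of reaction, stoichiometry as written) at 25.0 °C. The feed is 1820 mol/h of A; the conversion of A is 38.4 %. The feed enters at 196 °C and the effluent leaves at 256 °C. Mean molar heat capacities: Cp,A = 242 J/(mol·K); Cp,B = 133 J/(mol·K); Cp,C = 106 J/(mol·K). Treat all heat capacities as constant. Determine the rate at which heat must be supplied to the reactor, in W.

Extent of reaction ξ = 0.384 × 1820 = 698.88 mol/h
Reaction term: ξ·ΔH°_rxn = 698.88 × 159 = 111120 kJ/h
Sensible, feed 196→25 °C: -75315 kJ/h
Outlet flows (mol/h): A 1121.1, B 698.88, C 698.88
Sensible, products 25→256 °C: 101260 kJ/h
Q = ΔH = 137060 kJ/h = 38.073 kW
Heat supplied = 38073 W

Q_in = 38100 W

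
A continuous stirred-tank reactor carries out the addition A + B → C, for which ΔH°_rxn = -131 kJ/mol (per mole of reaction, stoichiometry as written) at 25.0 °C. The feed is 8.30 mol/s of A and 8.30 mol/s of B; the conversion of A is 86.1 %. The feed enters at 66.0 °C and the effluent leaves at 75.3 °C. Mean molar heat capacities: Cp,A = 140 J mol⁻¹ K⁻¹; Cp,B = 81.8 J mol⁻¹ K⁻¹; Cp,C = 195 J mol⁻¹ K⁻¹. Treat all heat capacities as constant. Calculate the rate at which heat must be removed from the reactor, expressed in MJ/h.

Extent of reaction ξ = 0.861 × 8.30 = 7.1463 mol/s
Reaction term: ξ·ΔH°_rxn = 7.1463 × -131 = -936.17 kJ/s
Sensible, feed 66.0→25 °C: -75.479 kJ/s
Outlet flows (mol/s): A 1.1537, B 1.1537, C 7.1463
Sensible, products 25→75.3 °C: 82.966 kJ/s
Q = ΔH = -928.68 kJ/s = -928.68 kW
Heat removed = 3343.2 MJ/h

Q_out = 3340 MJ/h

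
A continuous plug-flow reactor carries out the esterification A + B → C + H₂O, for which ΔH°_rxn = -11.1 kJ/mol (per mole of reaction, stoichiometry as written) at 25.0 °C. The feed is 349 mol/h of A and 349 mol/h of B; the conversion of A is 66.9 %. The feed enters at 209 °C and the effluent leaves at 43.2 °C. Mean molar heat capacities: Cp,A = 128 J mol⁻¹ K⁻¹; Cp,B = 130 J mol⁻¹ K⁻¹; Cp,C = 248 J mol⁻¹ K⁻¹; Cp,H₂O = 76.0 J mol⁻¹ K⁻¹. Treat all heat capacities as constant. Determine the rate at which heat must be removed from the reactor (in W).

Extent of reaction ξ = 0.669 × 349 = 233.48 mol/h
Reaction term: ξ·ΔH°_rxn = 233.48 × -11.1 = -2591.6 kJ/h
Sensible, feed 209→25 °C: -16568 kJ/h
Outlet flows (mol/h): A 115.52, B 115.52, C 233.48, H₂O 233.48
Sensible, products 25→43.2 °C: 1919.2 kJ/h
Q = ΔH = -17240 kJ/h = -4.7889 kW
Heat removed = 4788.9 W

Q_out = 4790 W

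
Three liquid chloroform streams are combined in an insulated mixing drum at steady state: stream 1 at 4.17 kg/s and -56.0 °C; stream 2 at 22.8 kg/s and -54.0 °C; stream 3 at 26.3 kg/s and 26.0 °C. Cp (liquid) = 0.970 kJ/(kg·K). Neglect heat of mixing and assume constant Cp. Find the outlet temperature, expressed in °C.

Energy balance with Q = 0: Σ ṁᵢCp,ᵢ(T_out − Tᵢ) = 0
Σ ṁᵢCp,ᵢTᵢ = 4.17×0.970×-56.0 + 22.8×0.970×-54.0 + 26.3×0.970×26.0 = -757.49
Σ ṁᵢCp,ᵢ = 4.17×0.970 + 22.8×0.970 + 26.3×0.970 = 51.672
T_out = -757.49 / 51.672 = -14.66 °C

T_out = -14.7 °C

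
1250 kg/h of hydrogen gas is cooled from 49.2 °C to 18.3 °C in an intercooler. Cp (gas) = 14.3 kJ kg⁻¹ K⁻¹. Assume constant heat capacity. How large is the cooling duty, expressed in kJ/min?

Q_c = 9210 kJ/min

Q = ṁ·Cp·ΔT = 1250 × 14.3 × (18.3 − 49.2) = -552340 kJ/h
Converting: 552340 / 3600 s = 153.43 kW
Cooling duty = 9205.6 kJ/min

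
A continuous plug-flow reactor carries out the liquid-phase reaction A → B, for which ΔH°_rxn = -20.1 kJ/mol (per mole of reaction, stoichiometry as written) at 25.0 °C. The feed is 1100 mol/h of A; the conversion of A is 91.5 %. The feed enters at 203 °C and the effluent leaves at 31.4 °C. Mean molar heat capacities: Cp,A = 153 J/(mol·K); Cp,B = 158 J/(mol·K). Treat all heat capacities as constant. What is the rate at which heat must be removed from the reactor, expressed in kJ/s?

Extent of reaction ξ = 0.915 × 1100 = 1006.5 mol/h
Reaction term: ξ·ΔH°_rxn = 1006.5 × -20.1 = -20231 kJ/h
Sensible, feed 203→25 °C: -29957 kJ/h
Outlet flows (mol/h): A 93.5, B 1006.5
Sensible, products 25→31.4 °C: 1109.3 kJ/h
Q = ΔH = -49079 kJ/h = -13.633 kW
Heat removed = 13.633 kJ/s

Q_out = 13.6 kJ/s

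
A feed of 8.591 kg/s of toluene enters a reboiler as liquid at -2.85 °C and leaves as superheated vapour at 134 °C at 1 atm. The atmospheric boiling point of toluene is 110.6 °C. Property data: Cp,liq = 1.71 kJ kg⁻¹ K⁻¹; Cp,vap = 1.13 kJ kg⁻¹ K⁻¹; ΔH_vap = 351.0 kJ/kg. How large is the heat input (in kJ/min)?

Q = 295000 kJ/min

liquid -2.85→110.6 °C: 194 kJ/kg
vaporisation at 110.6 °C: 351 kJ/kg
vapour 110.6→134 °C: 26.442 kJ/kg
Δh = 194 + 351 + 26.442 = 571.44 kJ/kg
Q = ṁ·Δh = 8.591 kg/s × 571.44 kJ/kg = 4909.3 kJ/s
|Q| = 4909.3 kW = 294560 kJ/min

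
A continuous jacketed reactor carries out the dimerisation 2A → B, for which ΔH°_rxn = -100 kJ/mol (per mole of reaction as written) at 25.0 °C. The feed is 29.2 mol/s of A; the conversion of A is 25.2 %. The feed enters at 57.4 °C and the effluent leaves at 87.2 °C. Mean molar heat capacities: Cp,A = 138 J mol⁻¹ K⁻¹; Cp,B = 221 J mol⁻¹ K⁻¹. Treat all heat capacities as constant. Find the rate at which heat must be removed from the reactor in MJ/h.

Extent of reaction ξ = 0.252 × 29.2 / 2 = 3.6792 mol/s
Reaction term: ξ·ΔH°_rxn = 3.6792 × -100 = -367.92 kJ/s
Sensible, feed 57.4→25 °C: -130.56 kJ/s
Outlet flows (mol/s): A 21.842, B 3.6792
Sensible, products 25→87.2 °C: 238.05 kJ/s
Q = ΔH = -260.42 kJ/s = -260.42 kW
Heat removed = 937.53 MJ/h

Q_out = 938 MJ/h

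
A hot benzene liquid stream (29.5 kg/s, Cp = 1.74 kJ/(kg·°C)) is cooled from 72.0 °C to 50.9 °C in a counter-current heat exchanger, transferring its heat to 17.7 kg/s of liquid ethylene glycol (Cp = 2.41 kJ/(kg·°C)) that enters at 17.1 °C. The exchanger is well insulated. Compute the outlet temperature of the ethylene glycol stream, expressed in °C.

T_c,out = 42.5 °C

Heat released by hot stream: Q = 29.5 × 1.74 × (72.0 − 50.9) = 1083.1 kJ/s
Energy balance on cold side (adiabatic exchanger): Q = ṁ_c·Cp_c·(T_c,out − T_c,in)
T_c,out = 17.1 + 1083.1/(17.7 × 2.41) = 42.49 °C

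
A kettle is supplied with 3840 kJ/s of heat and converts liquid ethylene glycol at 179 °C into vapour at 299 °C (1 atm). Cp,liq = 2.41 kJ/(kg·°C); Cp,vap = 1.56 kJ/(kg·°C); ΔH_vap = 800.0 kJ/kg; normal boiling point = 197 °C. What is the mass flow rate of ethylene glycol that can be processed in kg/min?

ṁ = 230 kg/min

Δh = 2.41×(197−179) + 800.0 + 1.56×(299−197) = 1002.5 kJ/kg
Q = 3840 kJ/s = 3840 kJ/s = 230400 kJ/min
ṁ = Q/Δh = 230400 / 1002.5 = 229.83 kg/min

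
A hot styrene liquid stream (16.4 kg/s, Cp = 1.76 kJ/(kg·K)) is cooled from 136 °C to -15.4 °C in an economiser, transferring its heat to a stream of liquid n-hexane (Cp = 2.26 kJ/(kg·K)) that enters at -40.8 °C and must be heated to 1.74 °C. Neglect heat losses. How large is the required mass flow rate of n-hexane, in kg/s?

ṁ_c = 45.5 kg/s

Heat released by hot stream: Q = 16.4 × 1.76 × (136 − -15.4) = 4370 kJ/s
Energy balance on cold side (adiabatic exchanger): Q = ṁ_c·Cp_c·(T_c,out − T_c,in)
ṁ_c = 4370 / [2.26 × (1.74 − -40.8)] = 45.454 kg/s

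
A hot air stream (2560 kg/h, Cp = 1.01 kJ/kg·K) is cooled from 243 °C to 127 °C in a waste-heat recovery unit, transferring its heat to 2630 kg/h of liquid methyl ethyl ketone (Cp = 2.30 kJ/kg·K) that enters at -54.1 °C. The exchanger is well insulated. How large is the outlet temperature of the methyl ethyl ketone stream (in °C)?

Heat released by hot stream: Q = 2560 × 1.01 × (243 − 127) = 299930 kJ/h
Energy balance on cold side (adiabatic exchanger): Q = ṁ_c·Cp_c·(T_c,out − T_c,in)
T_c,out = -54.1 + 299930/(2630 × 2.30) = -4.5167 °C

T_c,out = -4.52 °C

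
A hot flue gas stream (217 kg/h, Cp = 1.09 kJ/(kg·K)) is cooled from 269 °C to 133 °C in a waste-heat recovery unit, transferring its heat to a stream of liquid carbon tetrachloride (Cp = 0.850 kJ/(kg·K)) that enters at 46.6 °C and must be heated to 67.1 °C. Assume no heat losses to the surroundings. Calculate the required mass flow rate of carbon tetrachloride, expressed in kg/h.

Heat released by hot stream: Q = 217 × 1.09 × (269 − 133) = 32168 kJ/h
Energy balance on cold side (adiabatic exchanger): Q = ṁ_c·Cp_c·(T_c,out − T_c,in)
ṁ_c = 32168 / [0.850 × (67.1 − 46.6)] = 1846.1 kg/h

ṁ_c = 1850 kg/h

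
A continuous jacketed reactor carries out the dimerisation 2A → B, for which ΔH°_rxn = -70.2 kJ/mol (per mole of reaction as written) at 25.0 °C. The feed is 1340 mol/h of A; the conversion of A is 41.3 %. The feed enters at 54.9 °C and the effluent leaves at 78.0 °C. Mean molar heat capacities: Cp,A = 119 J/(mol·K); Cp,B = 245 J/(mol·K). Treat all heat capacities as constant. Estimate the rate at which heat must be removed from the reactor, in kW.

Extent of reaction ξ = 0.413 × 1340 / 2 = 276.71 mol/h
Reaction term: ξ·ΔH°_rxn = 276.71 × -70.2 = -19425 kJ/h
Sensible, feed 54.9→25 °C: -4767.9 kJ/h
Outlet flows (mol/h): A 786.58, B 276.71
Sensible, products 25→78.0 °C: 8554 kJ/h
Q = ΔH = -15639 kJ/h = -4.3441 kW
Heat removed = 4.3441 kW

Q_out = 4.34 kW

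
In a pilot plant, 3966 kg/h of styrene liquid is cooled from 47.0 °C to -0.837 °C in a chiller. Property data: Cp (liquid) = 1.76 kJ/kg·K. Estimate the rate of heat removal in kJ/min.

Q = ṁ·Cp·ΔT = 3966 × 1.76 × (-0.837 − 47.0) = -333910 kJ/h
Converting: 333910 / 3600 s = 92.753 kW
Cooling duty = 5565.2 kJ/min

Q_c = 5570 kJ/min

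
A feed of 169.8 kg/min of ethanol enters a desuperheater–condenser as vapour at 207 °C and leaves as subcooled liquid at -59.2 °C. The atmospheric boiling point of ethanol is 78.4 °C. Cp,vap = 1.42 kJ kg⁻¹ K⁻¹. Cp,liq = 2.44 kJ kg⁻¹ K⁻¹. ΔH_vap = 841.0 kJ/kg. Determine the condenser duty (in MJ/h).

Q_c = 13800 MJ/h

vapour 207→78.4 °C: -182.61 kJ/kg
condensation at 78.4 °C: -841 kJ/kg
liquid 78.4→-59.2 °C: -335.74 kJ/kg
Δh = -182.61 + -841 + -335.74 = -1359.4 kJ/kg
Q = ṁ·Δh = 169.8 kg/min × -1359.4 kJ/kg = -230820 kJ/min
|Q| = 3847 kW = 13849 MJ/h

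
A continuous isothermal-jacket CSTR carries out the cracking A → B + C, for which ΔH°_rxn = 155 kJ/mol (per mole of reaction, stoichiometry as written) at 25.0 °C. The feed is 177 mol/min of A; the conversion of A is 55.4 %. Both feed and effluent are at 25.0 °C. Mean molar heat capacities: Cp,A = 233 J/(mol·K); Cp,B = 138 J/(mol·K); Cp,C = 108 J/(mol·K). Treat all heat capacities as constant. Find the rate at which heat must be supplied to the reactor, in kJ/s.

Q_in = 253 kJ/s

Extent of reaction ξ = 0.554 × 177 = 98.058 mol/min
Reaction term: ξ·ΔH°_rxn = 98.058 × 155 = 15199 kJ/min
Q = ΔH = 15199 kJ/min = 253.32 kW
Heat supplied = 253.32 kJ/s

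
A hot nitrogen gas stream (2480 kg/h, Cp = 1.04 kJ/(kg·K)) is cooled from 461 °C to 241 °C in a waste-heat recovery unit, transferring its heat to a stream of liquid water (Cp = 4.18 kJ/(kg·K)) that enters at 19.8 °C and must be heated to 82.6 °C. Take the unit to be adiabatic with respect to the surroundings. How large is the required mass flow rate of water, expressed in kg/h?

Heat released by hot stream: Q = 2480 × 1.04 × (461 − 241) = 567420 kJ/h
Energy balance on cold side (adiabatic exchanger): Q = ṁ_c·Cp_c·(T_c,out − T_c,in)
ṁ_c = 567420 / [4.18 × (82.6 − 19.8)] = 2161.6 kg/h

ṁ_c = 2160 kg/h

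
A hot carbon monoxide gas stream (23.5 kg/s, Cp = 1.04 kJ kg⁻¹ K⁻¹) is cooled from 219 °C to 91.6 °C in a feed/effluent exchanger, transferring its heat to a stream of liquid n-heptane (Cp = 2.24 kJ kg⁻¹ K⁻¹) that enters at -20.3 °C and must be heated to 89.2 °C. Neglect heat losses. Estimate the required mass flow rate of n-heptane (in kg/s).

Heat released by hot stream: Q = 23.5 × 1.04 × (219 − 91.6) = 3113.7 kJ/s
Energy balance on cold side (adiabatic exchanger): Q = ṁ_c·Cp_c·(T_c,out − T_c,in)
ṁ_c = 3113.7 / [2.24 × (89.2 − -20.3)] = 12.694 kg/s

ṁ_c = 12.7 kg/s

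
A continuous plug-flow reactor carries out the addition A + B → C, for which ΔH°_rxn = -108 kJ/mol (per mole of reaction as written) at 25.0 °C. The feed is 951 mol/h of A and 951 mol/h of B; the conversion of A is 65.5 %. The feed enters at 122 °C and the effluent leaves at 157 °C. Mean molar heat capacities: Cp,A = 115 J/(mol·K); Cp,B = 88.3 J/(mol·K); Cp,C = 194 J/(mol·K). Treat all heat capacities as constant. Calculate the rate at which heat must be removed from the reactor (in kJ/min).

Q_out = 1020 kJ/min

Extent of reaction ξ = 0.655 × 951 = 622.9 mol/h
Reaction term: ξ·ΔH°_rxn = 622.9 × -108 = -67274 kJ/h
Sensible, feed 122→25 °C: -18754 kJ/h
Outlet flows (mol/h): A 328.1, B 328.1, C 622.9
Sensible, products 25→157 °C: 24756 kJ/h
Q = ΔH = -61272 kJ/h = -17.02 kW
Heat removed = 1021.2 kJ/min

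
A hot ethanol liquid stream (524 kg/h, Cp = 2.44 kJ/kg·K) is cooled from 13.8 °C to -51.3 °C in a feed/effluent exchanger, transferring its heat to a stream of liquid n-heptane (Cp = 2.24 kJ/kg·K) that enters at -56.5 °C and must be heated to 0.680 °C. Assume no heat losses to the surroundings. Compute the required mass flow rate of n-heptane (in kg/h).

ṁ_c = 650 kg/h

Heat released by hot stream: Q = 524 × 2.44 × (13.8 − -51.3) = 83234 kJ/h
Energy balance on cold side (adiabatic exchanger): Q = ṁ_c·Cp_c·(T_c,out − T_c,in)
ṁ_c = 83234 / [2.24 × (0.680 − -56.5)] = 649.85 kg/h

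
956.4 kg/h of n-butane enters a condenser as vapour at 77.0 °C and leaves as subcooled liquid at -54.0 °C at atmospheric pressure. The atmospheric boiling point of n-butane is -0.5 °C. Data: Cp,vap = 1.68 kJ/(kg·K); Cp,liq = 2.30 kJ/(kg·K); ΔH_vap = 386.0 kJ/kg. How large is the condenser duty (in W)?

Q_c = 170000 W

vapour 77.0→-0.5 °C: -130.2 kJ/kg
condensation at -0.5 °C: -386 kJ/kg
liquid -0.5→-54.0 °C: -123.05 kJ/kg
Δh = -130.2 + -386 + -123.05 = -639.25 kJ/kg
Q = ṁ·Δh = 956.4 kg/h × -639.25 kJ/kg = -611380 kJ/h
|Q| = 169.83 kW = 169830 W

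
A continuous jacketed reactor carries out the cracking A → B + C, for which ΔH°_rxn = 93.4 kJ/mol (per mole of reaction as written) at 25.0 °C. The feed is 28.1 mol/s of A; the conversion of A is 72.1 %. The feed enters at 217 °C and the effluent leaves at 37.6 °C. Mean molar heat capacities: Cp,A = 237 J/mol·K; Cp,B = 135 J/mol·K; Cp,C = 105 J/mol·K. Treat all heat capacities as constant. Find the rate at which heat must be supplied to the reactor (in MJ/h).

Extent of reaction ξ = 0.721 × 28.1 = 20.26 mol/s
Reaction term: ξ·ΔH°_rxn = 20.26 × 93.4 = 1892.3 kJ/s
Sensible, feed 217→25 °C: -1278.7 kJ/s
Outlet flows (mol/s): A 7.8399, B 20.26, C 20.26
Sensible, products 25→37.6 °C: 84.678 kJ/s
Q = ΔH = 698.31 kJ/s = 698.31 kW
Heat supplied = 2513.9 MJ/h

Q_in = 2510 MJ/h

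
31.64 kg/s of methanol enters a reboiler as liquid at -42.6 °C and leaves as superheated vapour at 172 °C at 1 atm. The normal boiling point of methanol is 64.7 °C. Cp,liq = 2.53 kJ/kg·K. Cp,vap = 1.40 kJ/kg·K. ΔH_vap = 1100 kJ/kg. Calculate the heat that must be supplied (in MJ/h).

liquid -42.6→64.7 °C: 271.47 kJ/kg
vaporisation at 64.7 °C: 1100 kJ/kg
vapour 64.7→172 °C: 150.22 kJ/kg
Δh = 271.47 + 1100 + 150.22 = 1521.7 kJ/kg
Q = ṁ·Δh = 31.64 kg/s × 1521.7 kJ/kg = 48146 kJ/s
|Q| = 48146 kW = 173330 MJ/h

Q = 173000 MJ/h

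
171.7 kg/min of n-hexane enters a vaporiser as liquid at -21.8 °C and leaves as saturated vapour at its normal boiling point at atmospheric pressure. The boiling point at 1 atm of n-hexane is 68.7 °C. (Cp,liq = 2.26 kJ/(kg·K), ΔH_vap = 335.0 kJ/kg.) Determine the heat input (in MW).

liquid -21.8→68.7 °C: 204.53 kJ/kg
vaporisation at 68.7 °C: 335 kJ/kg
Δh = 204.53 + 335 = 539.53 kJ/kg
Q = ṁ·Δh = 171.7 kg/min × 539.53 kJ/kg = 92637 kJ/min
|Q| = 1544 kW = 1.544 MW

Q = 1.54 MW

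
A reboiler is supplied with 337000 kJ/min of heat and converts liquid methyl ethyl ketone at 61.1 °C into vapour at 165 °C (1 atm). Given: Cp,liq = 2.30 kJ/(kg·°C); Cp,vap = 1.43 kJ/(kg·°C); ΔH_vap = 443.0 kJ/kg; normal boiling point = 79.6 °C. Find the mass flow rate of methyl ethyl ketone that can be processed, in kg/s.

Δh = 2.30×(79.6−61.1) + 443.0 + 1.43×(165−79.6) = 607.67 kJ/kg
Q = 337000 kJ/min = 5616.7 kJ/s = 5616.7 kJ/s
ṁ = Q/Δh = 5616.7 / 607.67 = 9.2429 kg/s

ṁ = 9.24 kg/s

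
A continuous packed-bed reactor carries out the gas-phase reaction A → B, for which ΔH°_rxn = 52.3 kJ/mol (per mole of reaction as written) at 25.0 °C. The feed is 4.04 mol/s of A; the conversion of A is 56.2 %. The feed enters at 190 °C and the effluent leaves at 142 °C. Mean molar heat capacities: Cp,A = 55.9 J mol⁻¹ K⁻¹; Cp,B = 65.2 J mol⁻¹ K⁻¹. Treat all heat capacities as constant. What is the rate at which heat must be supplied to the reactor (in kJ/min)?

Extent of reaction ξ = 0.562 × 4.04 = 2.2705 mol/s
Reaction term: ξ·ΔH°_rxn = 2.2705 × 52.3 = 118.75 kJ/s
Sensible, feed 190→25 °C: -37.263 kJ/s
Outlet flows (mol/s): A 1.7695, B 2.2705
Sensible, products 25→142 °C: 28.893 kJ/s
Q = ΔH = 110.38 kJ/s = 110.38 kW
Heat supplied = 6622.6 kJ/min

Q_in = 6620 kJ/min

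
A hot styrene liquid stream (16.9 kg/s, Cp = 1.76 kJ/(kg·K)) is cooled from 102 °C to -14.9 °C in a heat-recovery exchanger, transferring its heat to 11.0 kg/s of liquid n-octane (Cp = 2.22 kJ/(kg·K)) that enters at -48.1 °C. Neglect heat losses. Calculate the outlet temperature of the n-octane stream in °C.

T_c,out = 94.3 °C

Heat released by hot stream: Q = 16.9 × 1.76 × (102 − -14.9) = 3477.1 kJ/s
Energy balance on cold side (adiabatic exchanger): Q = ṁ_c·Cp_c·(T_c,out − T_c,in)
T_c,out = -48.1 + 3477.1/(11.0 × 2.22) = 94.286 °C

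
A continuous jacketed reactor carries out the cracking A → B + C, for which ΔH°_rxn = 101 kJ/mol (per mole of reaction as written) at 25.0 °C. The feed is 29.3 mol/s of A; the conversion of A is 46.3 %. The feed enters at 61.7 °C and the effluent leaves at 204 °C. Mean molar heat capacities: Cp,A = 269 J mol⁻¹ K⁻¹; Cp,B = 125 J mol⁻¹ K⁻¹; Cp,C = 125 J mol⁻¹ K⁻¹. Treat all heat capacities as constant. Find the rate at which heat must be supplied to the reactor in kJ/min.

Q_in = 147000 kJ/min

Extent of reaction ξ = 0.463 × 29.3 = 13.566 mol/s
Reaction term: ξ·ΔH°_rxn = 13.566 × 101 = 1370.2 kJ/s
Sensible, feed 61.7→25 °C: -289.26 kJ/s
Outlet flows (mol/s): A 15.734, B 13.566, C 13.566
Sensible, products 25→204 °C: 1364.7 kJ/s
Q = ΔH = 2445.6 kJ/s = 2445.6 kW
Heat supplied = 146740 kJ/min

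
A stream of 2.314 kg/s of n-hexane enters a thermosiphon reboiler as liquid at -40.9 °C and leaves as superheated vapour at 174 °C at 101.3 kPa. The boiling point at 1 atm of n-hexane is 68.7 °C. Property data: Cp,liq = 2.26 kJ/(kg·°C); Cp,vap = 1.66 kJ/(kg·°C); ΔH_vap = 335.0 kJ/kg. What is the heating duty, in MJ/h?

liquid -40.9→68.7 °C: 247.7 kJ/kg
vaporisation at 68.7 °C: 335 kJ/kg
vapour 68.7→174 °C: 174.8 kJ/kg
Δh = 247.7 + 335 + 174.8 = 757.49 kJ/kg
Q = ṁ·Δh = 2.314 kg/s × 757.49 kJ/kg = 1752.8 kJ/s
|Q| = 1752.8 kW = 6310.2 MJ/h

Q = 6310 MJ/h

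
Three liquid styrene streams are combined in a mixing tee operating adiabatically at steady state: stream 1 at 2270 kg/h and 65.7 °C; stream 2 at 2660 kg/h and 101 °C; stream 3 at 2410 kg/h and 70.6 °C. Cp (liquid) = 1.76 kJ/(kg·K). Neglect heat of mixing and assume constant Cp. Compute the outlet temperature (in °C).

Energy balance with Q = 0: Σ ṁᵢCp,ᵢ(T_out − Tᵢ) = 0
Σ ṁᵢCp,ᵢTᵢ = 2270×1.76×65.7 + 2660×1.76×101 + 2410×1.76×70.6 = 1.0348e+06
Σ ṁᵢCp,ᵢ = 2270×1.76 + 2660×1.76 + 2410×1.76 = 12918
T_out = 1.0348e+06 / 12918 = 80.101 °C

T_out = 80.1 °C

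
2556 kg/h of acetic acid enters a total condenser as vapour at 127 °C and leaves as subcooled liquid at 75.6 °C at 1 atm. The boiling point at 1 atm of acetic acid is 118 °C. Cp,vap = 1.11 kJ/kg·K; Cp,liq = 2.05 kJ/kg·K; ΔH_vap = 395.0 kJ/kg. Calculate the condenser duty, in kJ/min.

vapour 127→118 °C: -9.99 kJ/kg
condensation at 118 °C: -395 kJ/kg
liquid 118→75.6 °C: -86.92 kJ/kg
Δh = -9.99 + -395 + -86.92 = -491.91 kJ/kg
Q = ṁ·Δh = 2556 kg/h × -491.91 kJ/kg = -1.2573e+06 kJ/h
|Q| = 349.26 kW = 20955 kJ/min

Q_c = 21000 kJ/min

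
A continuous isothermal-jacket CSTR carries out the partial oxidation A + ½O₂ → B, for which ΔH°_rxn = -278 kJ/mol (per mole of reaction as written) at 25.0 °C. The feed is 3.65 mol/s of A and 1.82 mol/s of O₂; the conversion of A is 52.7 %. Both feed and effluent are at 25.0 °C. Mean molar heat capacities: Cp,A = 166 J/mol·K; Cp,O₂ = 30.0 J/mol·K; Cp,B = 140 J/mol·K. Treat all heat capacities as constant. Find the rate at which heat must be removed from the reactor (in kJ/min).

Q_out = 32100 kJ/min

Extent of reaction ξ = 0.527 × 3.65 = 1.9236 mol/s
Reaction term: ξ·ΔH°_rxn = 1.9236 × -278 = -534.75 kJ/s
Q = ΔH = -534.75 kJ/s = -534.75 kW
Heat removed = 32085 kJ/min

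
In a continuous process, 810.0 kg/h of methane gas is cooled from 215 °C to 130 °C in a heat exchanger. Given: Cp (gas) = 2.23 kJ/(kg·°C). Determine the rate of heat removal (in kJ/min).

Q_c = 2560 kJ/min

Q = ṁ·Cp·ΔT = 810.0 × 2.23 × (130 − 215) = -153540 kJ/h
Converting: 153540 / 3600 s = 42.649 kW
Cooling duty = 2558.9 kJ/min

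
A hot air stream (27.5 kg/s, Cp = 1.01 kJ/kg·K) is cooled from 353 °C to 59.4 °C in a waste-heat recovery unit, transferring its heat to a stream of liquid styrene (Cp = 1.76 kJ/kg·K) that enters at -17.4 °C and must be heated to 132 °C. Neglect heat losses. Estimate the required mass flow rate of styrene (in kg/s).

ṁ_c = 31.0 kg/s

Heat released by hot stream: Q = 27.5 × 1.01 × (353 − 59.4) = 8154.7 kJ/s
Energy balance on cold side (adiabatic exchanger): Q = ṁ_c·Cp_c·(T_c,out − T_c,in)
ṁ_c = 8154.7 / [1.76 × (132 − -17.4)] = 31.013 kg/s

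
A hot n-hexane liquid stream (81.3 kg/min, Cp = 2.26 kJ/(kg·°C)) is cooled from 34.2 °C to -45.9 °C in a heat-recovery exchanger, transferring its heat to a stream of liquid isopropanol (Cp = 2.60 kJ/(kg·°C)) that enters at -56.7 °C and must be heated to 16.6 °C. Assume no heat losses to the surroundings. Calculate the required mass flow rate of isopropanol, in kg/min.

ṁ_c = 77.2 kg/min

Heat released by hot stream: Q = 81.3 × 2.26 × (34.2 − -45.9) = 14717 kJ/min
Energy balance on cold side (adiabatic exchanger): Q = ṁ_c·Cp_c·(T_c,out − T_c,in)
ṁ_c = 14717 / [2.60 × (16.6 − -56.7)] = 77.224 kg/min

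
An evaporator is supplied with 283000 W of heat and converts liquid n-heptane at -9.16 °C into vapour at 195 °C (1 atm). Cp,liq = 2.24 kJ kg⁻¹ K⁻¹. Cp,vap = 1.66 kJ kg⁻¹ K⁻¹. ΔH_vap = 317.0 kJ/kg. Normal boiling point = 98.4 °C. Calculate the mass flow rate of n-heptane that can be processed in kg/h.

ṁ = 1420 kg/h

Δh = 2.24×(98.4−-9.16) + 317.0 + 1.66×(195−98.4) = 718.29 kJ/kg
Q = 283000 W = 283 kJ/s = 1.0188e+06 kJ/h
ṁ = Q/Δh = 1.0188e+06 / 718.29 = 1418.4 kg/h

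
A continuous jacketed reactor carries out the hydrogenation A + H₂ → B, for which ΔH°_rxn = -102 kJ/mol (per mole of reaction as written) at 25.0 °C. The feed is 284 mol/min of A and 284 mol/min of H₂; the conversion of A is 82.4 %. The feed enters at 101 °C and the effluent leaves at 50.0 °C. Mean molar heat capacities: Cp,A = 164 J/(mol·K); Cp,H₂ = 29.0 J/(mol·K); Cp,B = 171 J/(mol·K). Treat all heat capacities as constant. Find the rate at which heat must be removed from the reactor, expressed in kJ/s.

Extent of reaction ξ = 0.824 × 284 = 234.02 mol/min
Reaction term: ξ·ΔH°_rxn = 234.02 × -102 = -23870 kJ/min
Sensible, feed 101→25 °C: -4165.7 kJ/min
Outlet flows (mol/min): A 49.984, H₂ 49.984, B 234.02
Sensible, products 25→50.0 °C: 1241.6 kJ/min
Q = ΔH = -26794 kJ/min = -446.56 kW
Heat removed = 446.56 kJ/s

Q_out = 447 kJ/s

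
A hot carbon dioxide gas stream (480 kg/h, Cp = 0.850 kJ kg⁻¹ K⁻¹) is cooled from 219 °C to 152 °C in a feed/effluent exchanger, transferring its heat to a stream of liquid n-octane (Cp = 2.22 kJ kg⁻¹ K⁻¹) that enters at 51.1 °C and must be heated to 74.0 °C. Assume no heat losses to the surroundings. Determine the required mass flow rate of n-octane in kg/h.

Heat released by hot stream: Q = 480 × 0.850 × (219 − 152) = 27336 kJ/h
Energy balance on cold side (adiabatic exchanger): Q = ṁ_c·Cp_c·(T_c,out − T_c,in)
ṁ_c = 27336 / [2.22 × (74.0 − 51.1)] = 537.71 kg/h

ṁ_c = 538 kg/h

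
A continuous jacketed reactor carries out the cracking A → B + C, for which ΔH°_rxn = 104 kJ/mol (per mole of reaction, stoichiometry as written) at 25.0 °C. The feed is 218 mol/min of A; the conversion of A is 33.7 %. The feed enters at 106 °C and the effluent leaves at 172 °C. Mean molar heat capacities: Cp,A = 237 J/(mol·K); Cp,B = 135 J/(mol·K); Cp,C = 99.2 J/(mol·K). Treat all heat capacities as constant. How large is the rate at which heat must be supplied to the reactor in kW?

Extent of reaction ξ = 0.337 × 218 = 73.466 mol/min
Reaction term: ξ·ΔH°_rxn = 73.466 × 104 = 7640.5 kJ/min
Sensible, feed 106→25 °C: -4184.9 kJ/min
Outlet flows (mol/min): A 144.53, B 73.466, C 73.466
Sensible, products 25→172 °C: 7564.7 kJ/min
Q = ΔH = 11020 kJ/min = 183.67 kW
Heat supplied = 183.67 kW

Q_in = 184 kW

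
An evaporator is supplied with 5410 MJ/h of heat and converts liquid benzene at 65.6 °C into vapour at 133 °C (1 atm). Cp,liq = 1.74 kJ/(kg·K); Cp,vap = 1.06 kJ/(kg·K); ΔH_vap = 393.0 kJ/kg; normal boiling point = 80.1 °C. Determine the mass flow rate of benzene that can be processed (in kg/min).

ṁ = 190 kg/min

Δh = 1.74×(80.1−65.6) + 393.0 + 1.06×(133−80.1) = 474.3 kJ/kg
Q = 5410 MJ/h = 1502.8 kJ/s = 90167 kJ/min
ṁ = Q/Δh = 90167 / 474.3 = 190.1 kg/min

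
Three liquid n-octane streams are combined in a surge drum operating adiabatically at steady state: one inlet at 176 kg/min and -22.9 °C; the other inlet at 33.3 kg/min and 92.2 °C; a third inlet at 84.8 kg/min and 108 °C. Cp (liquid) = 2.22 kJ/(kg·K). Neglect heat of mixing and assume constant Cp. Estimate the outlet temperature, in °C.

Adiabatic, steady state ⇒ Σ ṁᵢCp,ᵢ(T_out − Tᵢ) = 0
Σ ṁᵢCp,ᵢTᵢ = 176×2.22×-22.9 + 33.3×2.22×92.2 + 84.8×2.22×108 = 18200
Σ ṁᵢCp,ᵢ = 176×2.22 + 33.3×2.22 + 84.8×2.22 = 652.9
T_out = 18200 / 652.9 = 27.876 °C

T_out = 27.9 °C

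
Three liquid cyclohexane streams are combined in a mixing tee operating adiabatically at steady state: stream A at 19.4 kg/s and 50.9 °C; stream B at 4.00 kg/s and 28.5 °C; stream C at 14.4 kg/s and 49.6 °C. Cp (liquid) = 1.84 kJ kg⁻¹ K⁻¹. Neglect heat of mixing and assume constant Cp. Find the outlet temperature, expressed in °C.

Adiabatic, steady state ⇒ Σ ṁᵢCp,ᵢ(T_out − Tᵢ) = 0
Σ ṁᵢCp,ᵢTᵢ = 19.4×1.84×50.9 + 4.00×1.84×28.5 + 14.4×1.84×49.6 = 3340.9
Σ ṁᵢCp,ᵢ = 19.4×1.84 + 4.00×1.84 + 14.4×1.84 = 69.552
T_out = 3340.9 / 69.552 = 48.034 °C

T_out = 48.0 °C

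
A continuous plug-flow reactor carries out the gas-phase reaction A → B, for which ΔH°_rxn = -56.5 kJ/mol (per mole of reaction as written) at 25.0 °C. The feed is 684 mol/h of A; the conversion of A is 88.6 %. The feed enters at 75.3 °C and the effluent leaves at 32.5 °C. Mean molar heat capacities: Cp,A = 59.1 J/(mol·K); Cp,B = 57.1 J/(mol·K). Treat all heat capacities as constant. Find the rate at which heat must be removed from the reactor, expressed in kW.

Q_out = 9.99 kW

Extent of reaction ξ = 0.886 × 684 = 606.02 mol/h
Reaction term: ξ·ΔH°_rxn = 606.02 × -56.5 = -34240 kJ/h
Sensible, feed 75.3→25 °C: -2033.3 kJ/h
Outlet flows (mol/h): A 77.976, B 606.02
Sensible, products 25→32.5 °C: 294.09 kJ/h
Q = ΔH = -35980 kJ/h = -9.9943 kW
Heat removed = 9.9943 kW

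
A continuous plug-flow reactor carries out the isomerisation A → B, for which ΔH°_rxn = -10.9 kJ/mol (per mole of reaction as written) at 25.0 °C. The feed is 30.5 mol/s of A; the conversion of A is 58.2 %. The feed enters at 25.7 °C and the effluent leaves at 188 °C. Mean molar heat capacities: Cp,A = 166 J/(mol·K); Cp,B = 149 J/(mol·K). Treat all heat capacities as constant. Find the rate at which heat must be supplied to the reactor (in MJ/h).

Extent of reaction ξ = 0.582 × 30.5 = 17.751 mol/s
Reaction term: ξ·ΔH°_rxn = 17.751 × -10.9 = -193.49 kJ/s
Sensible, feed 25.7→25 °C: -3.5441 kJ/s
Outlet flows (mol/s): A 12.749, B 17.751
Sensible, products 25→188 °C: 776.08 kJ/s
Q = ΔH = 579.05 kJ/s = 579.05 kW
Heat supplied = 2084.6 MJ/h

Q_in = 2080 MJ/h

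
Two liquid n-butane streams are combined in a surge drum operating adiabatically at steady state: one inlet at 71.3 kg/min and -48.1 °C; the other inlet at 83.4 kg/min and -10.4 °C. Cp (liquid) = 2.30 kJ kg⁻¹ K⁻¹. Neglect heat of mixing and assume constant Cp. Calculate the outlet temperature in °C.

T_out = -27.8 °C

Adiabatic, steady state ⇒ Σ ṁᵢCp,ᵢ(T_out − Tᵢ) = 0
Σ ṁᵢCp,ᵢTᵢ = 71.3×2.30×-48.1 + 83.4×2.30×-10.4 = -9882.8
Σ ṁᵢCp,ᵢ = 71.3×2.30 + 83.4×2.30 = 355.81
T_out = -9882.8 / 355.81 = -27.776 °C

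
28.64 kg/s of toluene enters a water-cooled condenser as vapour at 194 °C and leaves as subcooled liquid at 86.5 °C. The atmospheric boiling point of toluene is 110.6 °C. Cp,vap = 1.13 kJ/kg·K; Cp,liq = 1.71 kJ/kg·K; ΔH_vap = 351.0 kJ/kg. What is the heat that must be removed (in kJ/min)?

Q_c = 836000 kJ/min

vapour 194→110.6 °C: -94.242 kJ/kg
condensation at 110.6 °C: -351 kJ/kg
liquid 110.6→86.5 °C: -41.211 kJ/kg
Δh = -94.242 + -351 + -41.211 = -486.45 kJ/kg
Q = ṁ·Δh = 28.64 kg/s × -486.45 kJ/kg = -13932 kJ/s
|Q| = 13932 kW = 835920 kJ/min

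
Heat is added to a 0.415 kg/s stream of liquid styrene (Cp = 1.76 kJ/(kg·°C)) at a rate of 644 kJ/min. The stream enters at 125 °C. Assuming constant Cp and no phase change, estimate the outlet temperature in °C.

T_out = 140 °C

Q = 644 kJ/min = 10.733 kJ/s
ΔT = Q/(ṁ·Cp) = 10.733/(0.415×1.76) = 14.695 K
T_out = 125 + 14.695 = 139.7 °C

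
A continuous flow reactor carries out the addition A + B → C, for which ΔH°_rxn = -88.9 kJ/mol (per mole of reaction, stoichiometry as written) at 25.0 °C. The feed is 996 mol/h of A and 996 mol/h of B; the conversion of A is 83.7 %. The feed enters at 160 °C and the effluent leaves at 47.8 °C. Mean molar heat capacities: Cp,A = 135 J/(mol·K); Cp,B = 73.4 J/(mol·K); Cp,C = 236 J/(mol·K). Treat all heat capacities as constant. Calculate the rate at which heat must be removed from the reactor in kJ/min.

Extent of reaction ξ = 0.837 × 996 = 833.65 mol/h
Reaction term: ξ·ΔH°_rxn = 833.65 × -88.9 = -74112 kJ/h
Sensible, feed 160→25 °C: -28021 kJ/h
Outlet flows (mol/h): A 162.35, B 162.35, C 833.65
Sensible, products 25→47.8 °C: 5257.1 kJ/h
Q = ΔH = -96876 kJ/h = -26.91 kW
Heat removed = 1614.6 kJ/min

Q_out = 1610 kJ/min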